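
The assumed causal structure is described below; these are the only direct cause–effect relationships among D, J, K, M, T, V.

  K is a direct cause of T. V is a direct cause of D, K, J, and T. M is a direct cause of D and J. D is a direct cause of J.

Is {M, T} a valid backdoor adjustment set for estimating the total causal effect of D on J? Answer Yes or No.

No

Backdoor paths from D to J (paths whose first edge points into D):
  P1: D <- M -> J
  P2: D <- V -> J
Condition 1 (no descendant of D in the set): holds — descendants of D are {J}; none are in {M, T}.
Condition 2 (every backdoor path blocked by {M, T}):
  P1: blocked at fork node M ∈ conditioning set.
  P2: open — no interior node is in the conditioning set.
{M, T} does not satisfy the backdoor criterion.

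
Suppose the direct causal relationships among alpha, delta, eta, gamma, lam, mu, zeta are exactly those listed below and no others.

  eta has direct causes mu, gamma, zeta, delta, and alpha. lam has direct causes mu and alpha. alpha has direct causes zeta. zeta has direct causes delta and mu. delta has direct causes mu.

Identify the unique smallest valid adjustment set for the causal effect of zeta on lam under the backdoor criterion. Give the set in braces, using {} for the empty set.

Variables eligible for adjustment (non-descendants of zeta, excluding zeta and lam): {delta, gamma, mu}.
Backdoor paths from zeta to lam:
  P1: zeta <- mu -> delta -> eta <- alpha -> lam
  P2: zeta <- mu -> eta <- alpha -> lam
  P3: zeta <- mu -> lam
  P4: zeta <- delta <- mu -> eta <- alpha -> lam
  P5: zeta <- delta <- mu -> lam
  P6: zeta <- delta -> eta <- mu -> lam
  P7: zeta <- delta -> eta <- alpha -> lam
The empty set is not sufficient: P3 (zeta <- mu -> lam) has no collider blocking it and no conditioned non-collider, so it is open.
Try {mu}:
  P1: blocked at fork node mu ∈ conditioning set.
  P2: blocked at fork node mu ∈ conditioning set.
  P3: blocked at fork node mu ∈ conditioning set.
  P4: blocked at fork node mu ∈ conditioning set.
  P5: blocked at fork node mu ∈ conditioning set.
  P6: blocked at collider eta (neither it nor any descendant is in the conditioning set).
  P7: blocked at collider eta (neither it nor any descendant is in the conditioning set).
{mu} contains no descendant of zeta and blocks every backdoor path.
No other singleton works — e.g. {delta} leaves P3 open — so {mu} is the unique smallest valid adjustment set.

{mu}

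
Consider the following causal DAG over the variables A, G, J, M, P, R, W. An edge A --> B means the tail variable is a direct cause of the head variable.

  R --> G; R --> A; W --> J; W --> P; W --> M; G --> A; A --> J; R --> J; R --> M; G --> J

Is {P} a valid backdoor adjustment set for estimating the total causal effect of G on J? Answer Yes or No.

Backdoor paths from G to J (paths whose first edge points into G):
  P1: G <- R -> A -> J
  P2: G <- R -> M <- W -> J
  P3: G <- R -> J
Condition 1 (no descendant of G in the set): holds — descendants of G are {A, J}; none are in {P}.
Condition 2 (every backdoor path blocked by {P}):
  P1: open — no interior node is in the conditioning set.
  P2: blocked at collider M (neither it nor any descendant is in the conditioning set).
  P3: open — no interior node is in the conditioning set.
{P} does not satisfy the backdoor criterion.

No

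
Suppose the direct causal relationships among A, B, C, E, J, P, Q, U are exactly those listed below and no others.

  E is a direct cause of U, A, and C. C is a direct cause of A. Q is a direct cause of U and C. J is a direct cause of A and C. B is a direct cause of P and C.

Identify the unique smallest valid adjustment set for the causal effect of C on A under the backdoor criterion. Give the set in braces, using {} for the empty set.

{E, J}

Variables eligible for adjustment (non-descendants of C, excluding C and A): {B, E, J, P, Q, U}.
Backdoor paths from C to A:
  P1: C <- E -> A
  P2: C <- Q -> U <- E -> A
  P3: C <- J -> A
The empty set is not sufficient: P1 (C <- E -> A) has no collider blocking it and no conditioned non-collider, so it is open.
Try {E, J}:
  P1: blocked at fork node E ∈ conditioning set.
  P2: blocked at collider U (neither it nor any descendant is in the conditioning set).
  P3: blocked at fork node J ∈ conditioning set.
{E, J} contains no descendant of C and blocks every backdoor path.
Every element of {E, J} is needed (dropping E leaves P1 open; dropping J leaves P3 open), so no proper subset is valid.
Among all size-2 subsets of the eligible variables, only {E, J} blocks every backdoor path, so it is the unique smallest valid adjustment set.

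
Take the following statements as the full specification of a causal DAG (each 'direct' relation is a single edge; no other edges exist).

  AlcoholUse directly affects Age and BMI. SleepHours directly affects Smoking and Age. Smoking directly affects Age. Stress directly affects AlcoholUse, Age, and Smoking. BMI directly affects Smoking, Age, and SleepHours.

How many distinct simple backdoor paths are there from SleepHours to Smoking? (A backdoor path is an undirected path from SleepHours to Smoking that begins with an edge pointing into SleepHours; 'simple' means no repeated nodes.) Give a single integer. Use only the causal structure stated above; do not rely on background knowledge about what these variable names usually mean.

A backdoor path from SleepHours to Smoking is any simple undirected path whose first edge points into SleepHours (i.e. leaves SleepHours via a parent).
Parents of SleepHours: {BMI}.
Enumerating:
  P1: SleepHours <- BMI <- AlcoholUse <- Stress -> Smoking
  P2: SleepHours <- BMI <- AlcoholUse <- Stress -> Age <- Smoking
  P3: SleepHours <- BMI <- AlcoholUse -> Age <- Stress -> Smoking
  P4: SleepHours <- BMI <- AlcoholUse -> Age <- Smoking
  P5: SleepHours <- BMI -> Smoking
  P6: SleepHours <- BMI -> Age <- Stress -> Smoking
  P7: SleepHours <- BMI -> Age <- AlcoholUse <- Stress -> Smoking
  P8: SleepHours <- BMI -> Age <- Smoking
That exhausts the simple backdoor paths. Count: 8.

8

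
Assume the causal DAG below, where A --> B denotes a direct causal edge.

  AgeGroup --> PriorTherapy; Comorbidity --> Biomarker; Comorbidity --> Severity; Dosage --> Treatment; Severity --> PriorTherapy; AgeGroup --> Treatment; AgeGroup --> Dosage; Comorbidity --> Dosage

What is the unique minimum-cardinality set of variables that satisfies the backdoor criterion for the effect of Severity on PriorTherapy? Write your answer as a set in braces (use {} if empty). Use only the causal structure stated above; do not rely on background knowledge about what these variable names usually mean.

Variables eligible for adjustment (non-descendants of Severity, excluding Severity and PriorTherapy): {AgeGroup, Biomarker, Comorbidity, Dosage, Treatment}.
Backdoor paths from Severity to PriorTherapy:
  P1: Severity <- Comorbidity -> Dosage <- AgeGroup -> PriorTherapy
  P2: Severity <- Comorbidity -> Dosage -> Treatment <- AgeGroup -> PriorTherapy
Each backdoor path contains an unconditioned collider, so every path is already blocked with the empty conditioning set:
  P1: blocked at collider Dosage (neither it nor any descendant is in the conditioning set).
  P2: blocked at collider Treatment (neither it nor any descendant is in the conditioning set).
The empty set is therefore the unique smallest valid set.

{}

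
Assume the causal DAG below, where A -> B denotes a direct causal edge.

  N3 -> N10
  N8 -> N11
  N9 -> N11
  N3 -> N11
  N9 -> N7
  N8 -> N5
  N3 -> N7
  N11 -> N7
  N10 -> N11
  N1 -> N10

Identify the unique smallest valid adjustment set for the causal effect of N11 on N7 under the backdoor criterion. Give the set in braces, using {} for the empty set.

Variables eligible for adjustment (non-descendants of N11, excluding N11 and N7): {N1, N10, N3, N5, N8, N9}.
Backdoor paths from N11 to N7:
  P1: N11 <- N9 -> N7
  P2: N11 <- N3 -> N7
  P3: N11 <- N10 <- N3 -> N7
The empty set is not sufficient: P1 (N11 <- N9 -> N7) has no collider blocking it and no conditioned non-collider, so it is open.
Try {N3, N9}:
  P1: blocked at fork node N9 ∈ conditioning set.
  P2: blocked at fork node N3 ∈ conditioning set.
  P3: blocked at fork node N3 ∈ conditioning set.
{N3, N9} contains no descendant of N11 and blocks every backdoor path.
Every element of {N3, N9} is needed (dropping N3 leaves P2 open; dropping N9 leaves P1 open), so no proper subset is valid.
Among all size-2 subsets of the eligible variables, only {N3, N9} blocks every backdoor path, so it is the unique smallest valid adjustment set.

{N3, N9}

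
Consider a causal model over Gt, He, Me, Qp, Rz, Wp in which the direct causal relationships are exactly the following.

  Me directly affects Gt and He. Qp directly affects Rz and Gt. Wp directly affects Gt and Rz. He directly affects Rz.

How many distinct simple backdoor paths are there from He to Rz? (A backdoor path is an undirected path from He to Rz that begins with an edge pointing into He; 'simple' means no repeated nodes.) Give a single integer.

2

A backdoor path from He to Rz is any simple undirected path whose first edge points into He (i.e. leaves He via a parent).
Parents of He: {Me}.
Enumerating:
  P1: He <- Me -> Gt <- Qp -> Rz
  P2: He <- Me -> Gt <- Wp -> Rz
That exhausts the simple backdoor paths. Count: 2.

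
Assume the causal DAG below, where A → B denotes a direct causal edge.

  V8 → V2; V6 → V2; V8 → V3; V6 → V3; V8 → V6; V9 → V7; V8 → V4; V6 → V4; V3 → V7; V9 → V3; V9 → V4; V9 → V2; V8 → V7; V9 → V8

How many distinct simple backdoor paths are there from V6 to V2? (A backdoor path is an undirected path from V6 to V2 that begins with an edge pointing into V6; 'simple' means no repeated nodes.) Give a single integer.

A backdoor path from V6 to V2 is any simple undirected path whose first edge points into V6 (i.e. leaves V6 via a parent).
Parents of V6: {V8}.
Enumerating:
  P1: V6 <- V8 <- V9 -> V2
  P2: V6 <- V8 -> V3 <- V9 -> V2
  P3: V6 <- V8 -> V3 -> V7 <- V9 -> V2
  P4: V6 <- V8 -> V2
  P5: V6 <- V8 -> V4 <- V9 -> V2
  P6: V6 <- V8 -> V7 <- V9 -> V2
  P7: V6 <- V8 -> V7 <- V3 <- V9 -> V2
That exhausts the simple backdoor paths. Count: 7.

7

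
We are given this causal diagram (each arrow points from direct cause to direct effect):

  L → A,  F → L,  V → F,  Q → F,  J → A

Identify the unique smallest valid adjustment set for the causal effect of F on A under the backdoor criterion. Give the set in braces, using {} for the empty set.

{}

Variables eligible for adjustment (non-descendants of F, excluding F and A): {J, Q, V}.
Backdoor paths from F to A:
  (none)
With no backdoor paths the empty set already satisfies the criterion, and it is trivially minimal.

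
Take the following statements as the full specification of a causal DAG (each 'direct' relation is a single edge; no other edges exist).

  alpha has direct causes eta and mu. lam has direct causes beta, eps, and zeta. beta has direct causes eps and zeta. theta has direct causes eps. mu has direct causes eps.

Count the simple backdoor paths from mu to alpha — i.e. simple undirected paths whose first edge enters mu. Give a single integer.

0

A backdoor path from mu to alpha is any simple undirected path whose first edge points into mu (i.e. leaves mu via a parent).
Parents of mu: {eps}.
No simple path from any parent of mu reaches alpha without revisiting mu, so there are no backdoor paths.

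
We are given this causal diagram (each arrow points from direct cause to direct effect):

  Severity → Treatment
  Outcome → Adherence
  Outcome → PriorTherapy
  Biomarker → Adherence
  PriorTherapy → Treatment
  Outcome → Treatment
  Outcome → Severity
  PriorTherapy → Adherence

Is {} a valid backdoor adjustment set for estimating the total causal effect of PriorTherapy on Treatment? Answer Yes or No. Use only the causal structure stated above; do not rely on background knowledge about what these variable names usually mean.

Backdoor paths from PriorTherapy to Treatment (paths whose first edge points into PriorTherapy):
  P1: PriorTherapy <- Outcome -> Severity -> Treatment
  P2: PriorTherapy <- Outcome -> Treatment
Condition 1 (no descendant of PriorTherapy in the set): holds — descendants of PriorTherapy are {Adherence, Treatment}; none are in {}.
Condition 2 (every backdoor path blocked by {}):
  P1: open — no interior node is in the conditioning set.
  P2: open — no interior node is in the conditioning set.
{} does not satisfy the backdoor criterion.

No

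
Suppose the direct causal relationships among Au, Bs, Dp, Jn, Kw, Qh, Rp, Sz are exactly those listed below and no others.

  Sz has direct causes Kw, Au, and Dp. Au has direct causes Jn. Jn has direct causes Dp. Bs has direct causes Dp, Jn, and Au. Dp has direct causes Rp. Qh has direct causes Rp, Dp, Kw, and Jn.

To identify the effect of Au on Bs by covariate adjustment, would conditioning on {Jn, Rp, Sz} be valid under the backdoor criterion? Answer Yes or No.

No

Backdoor paths from Au to Bs (paths whose first edge points into Au):
  P1: Au <- Jn <- Dp -> Bs
  P2: Au <- Jn -> Qh <- Rp -> Dp -> Bs
  P3: Au <- Jn -> Qh <- Dp -> Bs
  P4: Au <- Jn -> Qh <- Kw -> Sz <- Dp -> Bs
  P5: Au <- Jn -> Bs
Condition 1 (no descendant of Au in the set): FAILS — Sz is a descendant of Au.
Condition 2 (every backdoor path blocked by {Jn, Rp, Sz}):
  P1: blocked at chain node Jn ∈ conditioning set.
  P2: blocked at fork node Jn ∈ conditioning set.
  P3: blocked at fork node Jn ∈ conditioning set.
  P4: blocked at fork node Jn ∈ conditioning set.
  P5: blocked at fork node Jn ∈ conditioning set.
{Jn, Rp, Sz} does not satisfy the backdoor criterion.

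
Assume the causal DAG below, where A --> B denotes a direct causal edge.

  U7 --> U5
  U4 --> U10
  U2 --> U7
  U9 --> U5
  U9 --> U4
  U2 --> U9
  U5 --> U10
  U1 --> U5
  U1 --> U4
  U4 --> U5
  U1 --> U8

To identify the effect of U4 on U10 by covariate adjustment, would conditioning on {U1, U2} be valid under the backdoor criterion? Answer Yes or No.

No

Backdoor paths from U4 to U10 (paths whose first edge points into U4):
  P1: U4 <- U1 -> U5 -> U10
  P2: U4 <- U9 <- U2 -> U7 -> U5 -> U10
  P3: U4 <- U9 -> U5 -> U10
Condition 1 (no descendant of U4 in the set): holds — descendants of U4 are {U10, U5}; none are in {U1, U2}.
Condition 2 (every backdoor path blocked by {U1, U2}):
  P1: blocked at fork node U1 ∈ conditioning set.
  P2: blocked at fork node U2 ∈ conditioning set.
  P3: open — no interior node is in the conditioning set.
{U1, U2} does not satisfy the backdoor criterion.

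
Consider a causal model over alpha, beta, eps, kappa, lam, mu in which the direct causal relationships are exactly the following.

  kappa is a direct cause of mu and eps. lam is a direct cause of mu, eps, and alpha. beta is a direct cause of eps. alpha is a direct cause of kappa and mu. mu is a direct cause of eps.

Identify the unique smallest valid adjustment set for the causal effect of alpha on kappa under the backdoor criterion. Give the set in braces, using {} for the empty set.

Variables eligible for adjustment (non-descendants of alpha, excluding alpha and kappa): {beta, lam}.
Backdoor paths from alpha to kappa:
  P1: alpha <- lam -> mu <- kappa
  P2: alpha <- lam -> mu -> eps <- kappa
  P3: alpha <- lam -> eps <- kappa
  P4: alpha <- lam -> eps <- mu <- kappa
Each backdoor path contains an unconditioned collider, so every path is already blocked with the empty conditioning set:
  P1: blocked at collider mu (neither it nor any descendant is in the conditioning set).
  P2: blocked at collider eps (neither it nor any descendant is in the conditioning set).
  P3: blocked at collider eps (neither it nor any descendant is in the conditioning set).
  P4: blocked at collider eps (neither it nor any descendant is in the conditioning set).
The empty set is therefore the unique smallest valid set.

{}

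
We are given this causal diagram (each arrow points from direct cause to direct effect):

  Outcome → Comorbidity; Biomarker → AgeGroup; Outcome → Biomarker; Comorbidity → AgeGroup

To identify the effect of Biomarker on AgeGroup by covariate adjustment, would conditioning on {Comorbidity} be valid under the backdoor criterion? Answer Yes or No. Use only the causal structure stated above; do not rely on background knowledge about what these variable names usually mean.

Yes

Backdoor paths from Biomarker to AgeGroup (paths whose first edge points into Biomarker):
  P1: Biomarker <- Outcome -> Comorbidity -> AgeGroup
Condition 1 (no descendant of Biomarker in the set): holds — descendants of Biomarker are {AgeGroup}; none are in {Comorbidity}.
Condition 2 (every backdoor path blocked by {Comorbidity}):
  P1: blocked at chain node Comorbidity ∈ conditioning set.
{Comorbidity} satisfies the backdoor criterion.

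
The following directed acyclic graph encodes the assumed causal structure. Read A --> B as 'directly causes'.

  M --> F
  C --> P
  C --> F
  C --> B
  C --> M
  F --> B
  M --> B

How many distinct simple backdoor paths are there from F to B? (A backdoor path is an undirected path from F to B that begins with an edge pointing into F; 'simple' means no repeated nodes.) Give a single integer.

A backdoor path from F to B is any simple undirected path whose first edge points into F (i.e. leaves F via a parent).
Parents of F: {C, M}.
Enumerating:
  P1: F <- C -> M -> B
  P2: F <- C -> B
  P3: F <- M <- C -> B
  P4: F <- M -> B
That exhausts the simple backdoor paths. Count: 4.

4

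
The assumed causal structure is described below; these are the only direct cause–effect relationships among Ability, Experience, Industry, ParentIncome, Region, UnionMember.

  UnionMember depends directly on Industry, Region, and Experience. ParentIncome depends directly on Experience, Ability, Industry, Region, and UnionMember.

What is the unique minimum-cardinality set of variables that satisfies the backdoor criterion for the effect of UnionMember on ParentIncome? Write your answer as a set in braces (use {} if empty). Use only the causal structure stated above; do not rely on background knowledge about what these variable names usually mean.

Variables eligible for adjustment (non-descendants of UnionMember, excluding UnionMember and ParentIncome): {Ability, Experience, Industry, Region}.
Backdoor paths from UnionMember to ParentIncome:
  P1: UnionMember <- Experience -> ParentIncome
  P2: UnionMember <- Region -> ParentIncome
  P3: UnionMember <- Industry -> ParentIncome
The empty set is not sufficient: P1 (UnionMember <- Experience -> ParentIncome) has no collider blocking it and no conditioned non-collider, so it is open.
Try {Experience, Industry, Region}:
  P1: blocked at fork node Experience ∈ conditioning set.
  P2: blocked at fork node Region ∈ conditioning set.
  P3: blocked at fork node Industry ∈ conditioning set.
{Experience, Industry, Region} contains no descendant of UnionMember and blocks every backdoor path.
Every element of {Experience, Industry, Region} is needed (dropping Experience leaves P1 open; dropping Industry leaves P3 open; dropping Region leaves P2 open), so no proper subset is valid.
Among all size-3 subsets of the eligible variables, only {Experience, Industry, Region} blocks every backdoor path, so it is the unique smallest valid adjustment set.

{Experience, Industry, Region}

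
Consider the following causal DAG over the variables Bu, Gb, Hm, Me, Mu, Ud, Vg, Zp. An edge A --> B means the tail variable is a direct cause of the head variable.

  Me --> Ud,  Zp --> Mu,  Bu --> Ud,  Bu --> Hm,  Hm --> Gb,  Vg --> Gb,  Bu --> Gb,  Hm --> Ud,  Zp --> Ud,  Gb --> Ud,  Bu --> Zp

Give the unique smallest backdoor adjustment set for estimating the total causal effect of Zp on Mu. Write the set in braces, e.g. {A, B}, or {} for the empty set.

{}

Variables eligible for adjustment (non-descendants of Zp, excluding Zp and Mu): {Bu, Gb, Hm, Me, Vg}.
Backdoor paths from Zp to Mu:
  (none)
With no backdoor paths the empty set already satisfies the criterion, and it is trivially minimal.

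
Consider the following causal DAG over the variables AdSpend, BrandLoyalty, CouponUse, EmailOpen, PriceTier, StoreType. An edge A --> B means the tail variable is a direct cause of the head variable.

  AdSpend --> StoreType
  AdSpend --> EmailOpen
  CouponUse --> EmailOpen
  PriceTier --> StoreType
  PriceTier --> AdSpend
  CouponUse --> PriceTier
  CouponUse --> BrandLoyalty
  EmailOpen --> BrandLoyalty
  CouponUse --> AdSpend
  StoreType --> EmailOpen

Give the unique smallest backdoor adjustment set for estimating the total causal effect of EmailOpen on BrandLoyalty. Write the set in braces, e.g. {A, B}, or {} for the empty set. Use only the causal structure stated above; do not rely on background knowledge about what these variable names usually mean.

Variables eligible for adjustment (non-descendants of EmailOpen, excluding EmailOpen and BrandLoyalty): {AdSpend, CouponUse, PriceTier, StoreType}.
Backdoor paths from EmailOpen to BrandLoyalty:
  P1: EmailOpen <- CouponUse -> BrandLoyalty
  P2: EmailOpen <- AdSpend <- CouponUse -> BrandLoyalty
  P3: EmailOpen <- AdSpend <- PriceTier <- CouponUse -> BrandLoyalty
  P4: EmailOpen <- AdSpend -> StoreType <- PriceTier <- CouponUse -> BrandLoyalty
  P5: EmailOpen <- StoreType <- PriceTier <- CouponUse -> BrandLoyalty
  P6: EmailOpen <- StoreType <- PriceTier -> AdSpend <- CouponUse -> BrandLoyalty
  P7: EmailOpen <- StoreType <- AdSpend <- CouponUse -> BrandLoyalty
  P8: EmailOpen <- StoreType <- AdSpend <- PriceTier <- CouponUse -> BrandLoyalty
The empty set is not sufficient: P1 (EmailOpen <- CouponUse -> BrandLoyalty) has no collider blocking it and no conditioned non-collider, so it is open.
Try {CouponUse}:
  P1: blocked at fork node CouponUse ∈ conditioning set.
  P2: blocked at fork node CouponUse ∈ conditioning set.
  P3: blocked at fork node CouponUse ∈ conditioning set.
  P4: blocked at collider StoreType (neither it nor any descendant is in the conditioning set).
  P5: blocked at fork node CouponUse ∈ conditioning set.
  P6: blocked at collider AdSpend (neither it nor any descendant is in the conditioning set).
  P7: blocked at fork node CouponUse ∈ conditioning set.
  P8: blocked at fork node CouponUse ∈ conditioning set.
{CouponUse} contains no descendant of EmailOpen and blocks every backdoor path.
No other singleton works — e.g. {PriceTier} leaves P1 open — so {CouponUse} is the unique smallest valid adjustment set.

{CouponUse}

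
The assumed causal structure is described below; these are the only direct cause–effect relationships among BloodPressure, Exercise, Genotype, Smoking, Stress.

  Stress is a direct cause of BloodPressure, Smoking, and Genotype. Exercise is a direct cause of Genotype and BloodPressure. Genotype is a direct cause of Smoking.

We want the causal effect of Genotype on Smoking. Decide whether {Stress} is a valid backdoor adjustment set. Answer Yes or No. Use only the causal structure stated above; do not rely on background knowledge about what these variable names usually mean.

Yes

Backdoor paths from Genotype to Smoking (paths whose first edge points into Genotype):
  P1: Genotype <- Exercise -> BloodPressure <- Stress -> Smoking
  P2: Genotype <- Stress -> Smoking
Condition 1 (no descendant of Genotype in the set): holds — descendants of Genotype are {Smoking}; none are in {Stress}.
Condition 2 (every backdoor path blocked by {Stress}):
  P1: blocked at collider BloodPressure (neither it nor any descendant is in the conditioning set).
  P2: blocked at fork node Stress ∈ conditioning set.
{Stress} satisfies the backdoor criterion.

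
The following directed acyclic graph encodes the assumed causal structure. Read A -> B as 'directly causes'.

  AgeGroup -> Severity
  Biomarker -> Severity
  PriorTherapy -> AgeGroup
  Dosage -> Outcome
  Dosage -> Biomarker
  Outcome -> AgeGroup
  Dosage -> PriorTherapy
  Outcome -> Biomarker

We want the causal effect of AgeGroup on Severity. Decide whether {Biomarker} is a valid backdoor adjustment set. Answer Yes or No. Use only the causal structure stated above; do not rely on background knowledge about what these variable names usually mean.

Backdoor paths from AgeGroup to Severity (paths whose first edge points into AgeGroup):
  P1: AgeGroup <- Outcome <- Dosage -> Biomarker -> Severity
  P2: AgeGroup <- Outcome -> Biomarker -> Severity
  P3: AgeGroup <- PriorTherapy <- Dosage -> Outcome -> Biomarker -> Severity
  P4: AgeGroup <- PriorTherapy <- Dosage -> Biomarker -> Severity
Condition 1 (no descendant of AgeGroup in the set): holds — descendants of AgeGroup are {Severity}; none are in {Biomarker}.
Condition 2 (every backdoor path blocked by {Biomarker}):
  P1: blocked at chain node Biomarker ∈ conditioning set.
  P2: blocked at chain node Biomarker ∈ conditioning set.
  P3: blocked at chain node Biomarker ∈ conditioning set.
  P4: blocked at chain node Biomarker ∈ conditioning set.
{Biomarker} satisfies the backdoor criterion.

Yes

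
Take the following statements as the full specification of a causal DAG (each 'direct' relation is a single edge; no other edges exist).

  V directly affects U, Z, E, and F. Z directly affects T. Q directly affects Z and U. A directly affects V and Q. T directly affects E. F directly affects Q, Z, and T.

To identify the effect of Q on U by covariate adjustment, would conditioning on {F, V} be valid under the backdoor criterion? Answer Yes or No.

Backdoor paths from Q to U (paths whose first edge points into Q):
  P1: Q <- A -> V -> U
  P2: Q <- F <- V -> U
  P3: Q <- F -> Z <- V -> U
  P4: Q <- F -> Z -> T -> E <- V -> U
  P5: Q <- F -> T <- Z <- V -> U
  P6: Q <- F -> T -> E <- V -> U
Condition 1 (no descendant of Q in the set): holds — descendants of Q are {E, T, U, Z}; none are in {F, V}.
Condition 2 (every backdoor path blocked by {F, V}):
  P1: blocked at chain node V ∈ conditioning set.
  P2: blocked at chain node F ∈ conditioning set.
  P3: blocked at fork node F ∈ conditioning set.
  P4: blocked at fork node F ∈ conditioning set.
  P5: blocked at fork node F ∈ conditioning set.
  P6: blocked at fork node F ∈ conditioning set.
{F, V} satisfies the backdoor criterion.

Yes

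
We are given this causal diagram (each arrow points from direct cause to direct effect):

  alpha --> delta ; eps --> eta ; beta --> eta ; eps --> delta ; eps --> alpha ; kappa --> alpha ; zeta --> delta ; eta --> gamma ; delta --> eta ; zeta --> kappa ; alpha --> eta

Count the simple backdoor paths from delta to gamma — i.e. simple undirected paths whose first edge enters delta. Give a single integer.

6

A backdoor path from delta to gamma is any simple undirected path whose first edge points into delta (i.e. leaves delta via a parent).
Parents of delta: {alpha, eps, zeta}.
Enumerating:
  P1: delta <- eps -> alpha -> eta -> gamma
  P2: delta <- eps -> eta -> gamma
  P3: delta <- zeta -> kappa -> alpha <- eps -> eta -> gamma
  P4: delta <- zeta -> kappa -> alpha -> eta -> gamma
  P5: delta <- alpha <- eps -> eta -> gamma
  P6: delta <- alpha -> eta -> gamma
That exhausts the simple backdoor paths. Count: 6.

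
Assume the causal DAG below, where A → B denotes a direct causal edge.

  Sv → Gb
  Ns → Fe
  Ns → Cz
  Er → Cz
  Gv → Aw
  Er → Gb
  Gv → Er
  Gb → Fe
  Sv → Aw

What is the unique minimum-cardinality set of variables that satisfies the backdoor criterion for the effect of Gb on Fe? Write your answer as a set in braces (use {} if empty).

Variables eligible for adjustment (non-descendants of Gb, excluding Gb and Fe): {Aw, Cz, Er, Gv, Ns, Sv}.
Backdoor paths from Gb to Fe:
  P1: Gb <- Er -> Cz <- Ns -> Fe
  P2: Gb <- Sv -> Aw <- Gv -> Er -> Cz <- Ns -> Fe
Each backdoor path contains an unconditioned collider, so every path is already blocked with the empty conditioning set:
  P1: blocked at collider Cz (neither it nor any descendant is in the conditioning set).
  P2: blocked at collider Aw (neither it nor any descendant is in the conditioning set).
The empty set is therefore the unique smallest valid set.

{}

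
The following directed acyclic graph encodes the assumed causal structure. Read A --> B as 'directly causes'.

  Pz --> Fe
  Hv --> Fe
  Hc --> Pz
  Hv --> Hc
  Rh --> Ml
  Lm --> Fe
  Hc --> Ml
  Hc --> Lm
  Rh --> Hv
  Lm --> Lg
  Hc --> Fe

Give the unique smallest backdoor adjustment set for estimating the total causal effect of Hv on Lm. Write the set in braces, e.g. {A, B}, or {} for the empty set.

{}

Variables eligible for adjustment (non-descendants of Hv, excluding Hv and Lm): {Rh}.
Backdoor paths from Hv to Lm:
  P1: Hv <- Rh -> Ml <- Hc -> Lm
  P2: Hv <- Rh -> Ml <- Hc -> Pz -> Fe <- Lm
  P3: Hv <- Rh -> Ml <- Hc -> Fe <- Lm
Each backdoor path contains an unconditioned collider, so every path is already blocked with the empty conditioning set:
  P1: blocked at collider Ml (neither it nor any descendant is in the conditioning set).
  P2: blocked at collider Ml (neither it nor any descendant is in the conditioning set).
  P3: blocked at collider Ml (neither it nor any descendant is in the conditioning set).
The empty set is therefore the unique smallest valid set.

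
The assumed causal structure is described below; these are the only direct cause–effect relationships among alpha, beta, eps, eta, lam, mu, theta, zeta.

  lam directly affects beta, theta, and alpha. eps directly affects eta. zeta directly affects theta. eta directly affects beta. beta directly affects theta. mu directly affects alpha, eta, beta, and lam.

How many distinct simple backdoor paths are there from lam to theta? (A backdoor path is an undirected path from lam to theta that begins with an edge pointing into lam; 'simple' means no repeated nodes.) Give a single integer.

A backdoor path from lam to theta is any simple undirected path whose first edge points into lam (i.e. leaves lam via a parent).
Parents of lam: {mu}.
Enumerating:
  P1: lam <- mu -> eta -> beta -> theta
  P2: lam <- mu -> beta -> theta
That exhausts the simple backdoor paths. Count: 2.

2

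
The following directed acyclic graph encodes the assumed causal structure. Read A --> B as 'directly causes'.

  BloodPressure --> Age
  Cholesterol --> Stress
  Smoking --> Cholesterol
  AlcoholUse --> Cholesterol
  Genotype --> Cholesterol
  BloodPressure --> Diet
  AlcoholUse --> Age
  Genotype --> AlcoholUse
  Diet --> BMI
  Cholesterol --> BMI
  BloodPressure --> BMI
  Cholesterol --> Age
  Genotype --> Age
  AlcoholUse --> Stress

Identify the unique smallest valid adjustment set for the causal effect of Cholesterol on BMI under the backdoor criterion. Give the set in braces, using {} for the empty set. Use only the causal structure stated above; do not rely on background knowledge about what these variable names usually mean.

Variables eligible for adjustment (non-descendants of Cholesterol, excluding Cholesterol and BMI): {AlcoholUse, BloodPressure, Diet, Genotype, Smoking}.
Backdoor paths from Cholesterol to BMI:
  P1: Cholesterol <- Genotype -> AlcoholUse -> Age <- BloodPressure -> Diet -> BMI
  P2: Cholesterol <- Genotype -> AlcoholUse -> Age <- BloodPressure -> BMI
  P3: Cholesterol <- Genotype -> Age <- BloodPressure -> Diet -> BMI
  P4: Cholesterol <- Genotype -> Age <- BloodPressure -> BMI
  P5: Cholesterol <- AlcoholUse <- Genotype -> Age <- BloodPressure -> Diet -> BMI
  P6: Cholesterol <- AlcoholUse <- Genotype -> Age <- BloodPressure -> BMI
  P7: Cholesterol <- AlcoholUse -> Age <- BloodPressure -> Diet -> BMI
  P8: Cholesterol <- AlcoholUse -> Age <- BloodPressure -> BMI
Each backdoor path contains an unconditioned collider, so every path is already blocked with the empty conditioning set:
  P1: blocked at collider Age (neither it nor any descendant is in the conditioning set).
  P2: blocked at collider Age (neither it nor any descendant is in the conditioning set).
  P3: blocked at collider Age (neither it nor any descendant is in the conditioning set).
  P4: blocked at collider Age (neither it nor any descendant is in the conditioning set).
  P5: blocked at collider Age (neither it nor any descendant is in the conditioning set).
  P6: blocked at collider Age (neither it nor any descendant is in the conditioning set).
  P7: blocked at collider Age (neither it nor any descendant is in the conditioning set).
  P8: blocked at collider Age (neither it nor any descendant is in the conditioning set).
The empty set is therefore the unique smallest valid set.

{}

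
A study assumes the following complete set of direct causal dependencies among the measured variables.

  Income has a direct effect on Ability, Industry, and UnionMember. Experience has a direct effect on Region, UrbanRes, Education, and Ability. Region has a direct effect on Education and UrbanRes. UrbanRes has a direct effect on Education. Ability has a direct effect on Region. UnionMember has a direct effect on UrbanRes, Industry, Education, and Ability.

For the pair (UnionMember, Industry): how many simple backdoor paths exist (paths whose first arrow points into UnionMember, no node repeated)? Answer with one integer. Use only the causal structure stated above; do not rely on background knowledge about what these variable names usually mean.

1

A backdoor path from UnionMember to Industry is any simple undirected path whose first edge points into UnionMember (i.e. leaves UnionMember via a parent).
Parents of UnionMember: {Income}.
Enumerating:
  P1: UnionMember <- Income -> Industry
That exhausts the simple backdoor paths. Count: 1.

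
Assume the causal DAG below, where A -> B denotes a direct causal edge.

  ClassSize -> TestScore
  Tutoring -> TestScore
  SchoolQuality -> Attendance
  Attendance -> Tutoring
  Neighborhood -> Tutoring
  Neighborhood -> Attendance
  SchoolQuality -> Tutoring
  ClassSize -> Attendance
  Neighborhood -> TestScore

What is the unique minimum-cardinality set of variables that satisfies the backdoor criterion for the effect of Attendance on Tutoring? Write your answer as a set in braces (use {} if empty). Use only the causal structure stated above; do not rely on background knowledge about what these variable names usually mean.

{Neighborhood, SchoolQuality}

Variables eligible for adjustment (non-descendants of Attendance, excluding Attendance and Tutoring): {ClassSize, Neighborhood, SchoolQuality}.
Backdoor paths from Attendance to Tutoring:
  P1: Attendance <- ClassSize -> TestScore <- Neighborhood -> Tutoring
  P2: Attendance <- ClassSize -> TestScore <- Tutoring
  P3: Attendance <- SchoolQuality -> Tutoring
  P4: Attendance <- Neighborhood -> Tutoring
  P5: Attendance <- Neighborhood -> TestScore <- Tutoring
The empty set is not sufficient: P3 (Attendance <- SchoolQuality -> Tutoring) has no collider blocking it and no conditioned non-collider, so it is open.
Try {Neighborhood, SchoolQuality}:
  P1: blocked at collider TestScore (neither it nor any descendant is in the conditioning set).
  P2: blocked at collider TestScore (neither it nor any descendant is in the conditioning set).
  P3: blocked at fork node SchoolQuality ∈ conditioning set.
  P4: blocked at fork node Neighborhood ∈ conditioning set.
  P5: blocked at fork node Neighborhood ∈ conditioning set.
{Neighborhood, SchoolQuality} contains no descendant of Attendance and blocks every backdoor path.
Every element of {Neighborhood, SchoolQuality} is needed (dropping Neighborhood leaves P4 open; dropping SchoolQuality leaves P3 open), so no proper subset is valid.
Among all size-2 subsets of the eligible variables, only {Neighborhood, SchoolQuality} blocks every backdoor path, so it is the unique smallest valid adjustment set.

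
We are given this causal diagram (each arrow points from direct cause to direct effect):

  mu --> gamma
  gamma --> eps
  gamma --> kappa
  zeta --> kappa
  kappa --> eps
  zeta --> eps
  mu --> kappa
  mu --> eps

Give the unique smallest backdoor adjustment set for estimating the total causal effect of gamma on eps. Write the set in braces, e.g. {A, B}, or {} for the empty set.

{mu}

Variables eligible for adjustment (non-descendants of gamma, excluding gamma and eps): {mu, zeta}.
Backdoor paths from gamma to eps:
  P1: gamma <- mu -> kappa <- zeta -> eps
  P2: gamma <- mu -> kappa -> eps
  P3: gamma <- mu -> eps
The empty set is not sufficient: P2 (gamma <- mu -> kappa -> eps) has no collider blocking it and no conditioned non-collider, so it is open.
Try {mu}:
  P1: blocked at fork node mu ∈ conditioning set.
  P2: blocked at fork node mu ∈ conditioning set.
  P3: blocked at fork node mu ∈ conditioning set.
{mu} contains no descendant of gamma and blocks every backdoor path.
No other singleton works — e.g. {zeta} leaves P2 open — so {mu} is the unique smallest valid adjustment set.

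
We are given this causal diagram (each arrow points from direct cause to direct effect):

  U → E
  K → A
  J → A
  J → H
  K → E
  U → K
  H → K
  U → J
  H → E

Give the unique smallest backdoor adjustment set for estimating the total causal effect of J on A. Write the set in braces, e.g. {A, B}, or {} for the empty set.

{U}

Variables eligible for adjustment (non-descendants of J, excluding J and A): {U}.
Backdoor paths from J to A:
  P1: J <- U -> K -> A
  P2: J <- U -> E <- H -> K -> A
  P3: J <- U -> E <- K -> A
The empty set is not sufficient: P1 (J <- U -> K -> A) has no collider blocking it and no conditioned non-collider, so it is open.
Try {U}:
  P1: blocked at fork node U ∈ conditioning set.
  P2: blocked at fork node U ∈ conditioning set.
  P3: blocked at fork node U ∈ conditioning set.
{U} contains no descendant of J and blocks every backdoor path.
{U} is the unique smallest valid adjustment set.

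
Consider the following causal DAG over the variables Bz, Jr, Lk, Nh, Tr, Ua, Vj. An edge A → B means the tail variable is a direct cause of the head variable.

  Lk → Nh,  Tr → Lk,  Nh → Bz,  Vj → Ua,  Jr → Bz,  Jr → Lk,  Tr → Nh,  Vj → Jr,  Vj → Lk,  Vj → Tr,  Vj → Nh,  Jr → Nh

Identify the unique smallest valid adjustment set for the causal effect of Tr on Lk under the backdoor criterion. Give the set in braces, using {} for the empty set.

Variables eligible for adjustment (non-descendants of Tr, excluding Tr and Lk): {Jr, Ua, Vj}.
Backdoor paths from Tr to Lk:
  P1: Tr <- Vj -> Jr -> Lk
  P2: Tr <- Vj -> Jr -> Nh <- Lk
  P3: Tr <- Vj -> Jr -> Bz <- Nh <- Lk
  P4: Tr <- Vj -> Lk
  P5: Tr <- Vj -> Nh <- Jr -> Lk
  P6: Tr <- Vj -> Nh <- Lk
  P7: Tr <- Vj -> Nh -> Bz <- Jr -> Lk
The empty set is not sufficient: P1 (Tr <- Vj -> Jr -> Lk) has no collider blocking it and no conditioned non-collider, so it is open.
Try {Vj}:
  P1: blocked at fork node Vj ∈ conditioning set.
  P2: blocked at fork node Vj ∈ conditioning set.
  P3: blocked at fork node Vj ∈ conditioning set.
  P4: blocked at fork node Vj ∈ conditioning set.
  P5: blocked at fork node Vj ∈ conditioning set.
  P6: blocked at fork node Vj ∈ conditioning set.
  P7: blocked at fork node Vj ∈ conditioning set.
{Vj} contains no descendant of Tr and blocks every backdoor path.
No other singleton works — e.g. {Jr} leaves P4 open — so {Vj} is the unique smallest valid adjustment set.

{Vj}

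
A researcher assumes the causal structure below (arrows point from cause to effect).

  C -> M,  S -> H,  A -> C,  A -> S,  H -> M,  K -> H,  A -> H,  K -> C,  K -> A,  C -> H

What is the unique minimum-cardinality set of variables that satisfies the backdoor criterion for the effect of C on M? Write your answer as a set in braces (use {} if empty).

{A, K}

Variables eligible for adjustment (non-descendants of C, excluding C and M): {A, K, S}.
Backdoor paths from C to M:
  P1: C <- K -> A -> S -> H -> M
  P2: C <- K -> A -> H -> M
  P3: C <- K -> H -> M
  P4: C <- A <- K -> H -> M
  P5: C <- A -> S -> H -> M
  P6: C <- A -> H -> M
The empty set is not sufficient: P1 (C <- K -> A -> S -> H -> M) has no collider blocking it and no conditioned non-collider, so it is open.
Try {A, K}:
  P1: blocked at fork node K ∈ conditioning set.
  P2: blocked at fork node K ∈ conditioning set.
  P3: blocked at fork node K ∈ conditioning set.
  P4: blocked at chain node A ∈ conditioning set.
  P5: blocked at fork node A ∈ conditioning set.
  P6: blocked at fork node A ∈ conditioning set.
{A, K} contains no descendant of C and blocks every backdoor path.
Every element of {A, K} is needed (dropping A leaves P5 open; dropping K leaves P3 open), so no proper subset is valid.
Among all size-2 subsets of the eligible variables, only {A, K} blocks every backdoor path, so it is the unique smallest valid adjustment set.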